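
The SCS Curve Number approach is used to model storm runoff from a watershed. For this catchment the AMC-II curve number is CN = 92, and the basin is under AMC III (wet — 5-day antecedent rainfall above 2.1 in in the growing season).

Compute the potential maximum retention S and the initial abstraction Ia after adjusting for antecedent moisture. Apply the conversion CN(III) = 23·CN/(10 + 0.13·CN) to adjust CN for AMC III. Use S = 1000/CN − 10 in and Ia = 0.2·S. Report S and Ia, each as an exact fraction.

Adjust CN=92 to AMC III: 23·92/(10 + 0.13·92) → 2116 ÷ (549/25) = 52900/549 ≈ 96.357
Max retention: S = 1000/(52900/549) − 10 = 200/529 in (≈ 0.378 in)
Initial abstraction Ia = S/5 = (200/529)/5 = 40/529 ≈ 0.076 in

S = 200/529 in ≈ 0.378 in; Ia = 40/529 in ≈ 0.076 in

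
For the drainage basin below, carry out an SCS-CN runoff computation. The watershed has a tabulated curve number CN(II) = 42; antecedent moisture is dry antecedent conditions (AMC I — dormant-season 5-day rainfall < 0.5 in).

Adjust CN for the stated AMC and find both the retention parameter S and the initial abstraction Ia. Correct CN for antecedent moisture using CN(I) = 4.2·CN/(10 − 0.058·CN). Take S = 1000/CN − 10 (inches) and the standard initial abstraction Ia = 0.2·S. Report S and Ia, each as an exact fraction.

S = 14500/441 in ≈ 32.880 in; Ia = 2900/441 in ≈ 6.576 in

CN(I) from CN(II)=42: (4.2·42)/(10 − 0.058·42) = 44100/1891 ≈ 23.321
S = 1000/(44100/1891) − 10 = 14500/441 in ≈ 32.880 in
Initial abstraction Ia = S/5 = (14500/441)/5 = 2900/441 ≈ 6.576 in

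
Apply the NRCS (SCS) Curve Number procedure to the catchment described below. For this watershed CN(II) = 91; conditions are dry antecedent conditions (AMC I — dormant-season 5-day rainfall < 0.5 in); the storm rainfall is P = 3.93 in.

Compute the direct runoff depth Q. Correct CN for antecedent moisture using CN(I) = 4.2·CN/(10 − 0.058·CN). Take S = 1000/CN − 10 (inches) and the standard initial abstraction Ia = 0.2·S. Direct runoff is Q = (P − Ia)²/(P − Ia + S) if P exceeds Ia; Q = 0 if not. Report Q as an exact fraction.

Q = 5394461809/2621191300 in ≈ 2.058 in

CN(I) from CN(II)=91: (4.2·91)/(10 − 0.058·91) = 63700/787 ≈ 80.940
S = 1000/(63700/787) − 10 = 1500/637 in ≈ 2.355 in
Initial abstraction Ia = S/5 = (1500/637)/5 = 300/637 ≈ 0.471 in
P − Ia = 3.930 − 0.471 = 220341/63700 ≈ 3.459 in (> 0, runoff occurs)
Q = (220341/63700)²/((220341/63700) + 1500/637) = (48550156281/4057690000)/(370341/63700) = 5394461809/2621191300 in ≈ 2.058 in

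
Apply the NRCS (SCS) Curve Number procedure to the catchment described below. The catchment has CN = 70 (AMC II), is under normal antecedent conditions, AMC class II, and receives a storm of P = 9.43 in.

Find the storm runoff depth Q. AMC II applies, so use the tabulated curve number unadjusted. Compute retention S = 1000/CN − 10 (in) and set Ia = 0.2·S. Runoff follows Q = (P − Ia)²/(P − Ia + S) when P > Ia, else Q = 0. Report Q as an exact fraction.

Q = 36012001/6300700 in ≈ 5.716 in

AMC II — tabulated CN = 70 applies directly.
S = 1000/70 − 10 = 30/7 in ≈ 4.286 in
Initial abstraction Ia = S/5 = (30/7)/5 = 6/7 ≈ 0.857 in
Excess rainfall: 9.430 − 0.857 = 8.573 in; P > Ia so Q > 0
Runoff Q = (P−Ia)²/(P−Ia+S) = (8.573)²/(8.573+4.286) = 36012001/6300700 ≈ 5.716 in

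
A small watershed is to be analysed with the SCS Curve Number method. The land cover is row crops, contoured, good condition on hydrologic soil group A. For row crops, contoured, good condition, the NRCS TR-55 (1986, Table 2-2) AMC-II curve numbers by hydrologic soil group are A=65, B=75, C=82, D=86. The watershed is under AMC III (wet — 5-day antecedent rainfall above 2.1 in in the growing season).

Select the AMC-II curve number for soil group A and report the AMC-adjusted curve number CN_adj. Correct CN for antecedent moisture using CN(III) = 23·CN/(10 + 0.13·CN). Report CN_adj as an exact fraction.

NRCS table: row crops, contoured, good condition, soil group A → CN(II) = 65
Adjust CN=65 to AMC III: 23·65/(10 + 0.13·65) → 1495 ÷ (369/20) = 29900/369 ≈ 81.030

CN_adj = 29900/369 ≈ 81.030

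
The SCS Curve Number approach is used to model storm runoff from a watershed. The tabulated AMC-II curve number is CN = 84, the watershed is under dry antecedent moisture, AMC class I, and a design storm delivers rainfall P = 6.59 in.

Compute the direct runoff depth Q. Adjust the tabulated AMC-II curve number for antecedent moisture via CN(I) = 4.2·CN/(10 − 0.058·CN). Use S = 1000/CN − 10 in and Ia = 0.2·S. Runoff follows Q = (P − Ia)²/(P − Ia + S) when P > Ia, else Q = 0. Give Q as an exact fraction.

Q = 62809883161/19872297900 in ≈ 3.161 in

Dry (AMC I): CN(I) = 4.2·84/(10 − 0.058·84) = (1764/5)/(641/125) = 44100/641 ≈ 68.799
Max retention: S = 1000/(44100/641) − 10 = 2000/441 in (≈ 4.535 in)
Initial abstraction Ia = S/5 = (2000/441)/5 = 400/441 ≈ 0.907 in
Since P=6.590 > Ia=0.907: effective rainfall P−Ia = 250619/44100 in
Q = (250619/44100)²/((250619/44100) + 2000/441) = (62809883161/1944810000)/(450619/44100) = 62809883161/19872297900 in ≈ 3.161 in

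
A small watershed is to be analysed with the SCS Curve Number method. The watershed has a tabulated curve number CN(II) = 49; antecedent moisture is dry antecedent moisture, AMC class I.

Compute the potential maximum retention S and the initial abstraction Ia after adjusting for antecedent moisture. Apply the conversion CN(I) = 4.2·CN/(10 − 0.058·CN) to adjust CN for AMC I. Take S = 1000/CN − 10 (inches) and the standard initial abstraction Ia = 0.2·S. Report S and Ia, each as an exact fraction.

S = 8500/343 in ≈ 24.781 in; Ia = 1700/343 in ≈ 4.956 in

CN(I) from CN(II)=49: (4.2·49)/(10 − 0.058·49) = 34300/1193 ≈ 28.751
S = 1000/(34300/1193) − 10 = 8500/343 in ≈ 24.781 in
Ia = 0.2S: 0.2·24.781 = 4.956 in (exactly 1700/343)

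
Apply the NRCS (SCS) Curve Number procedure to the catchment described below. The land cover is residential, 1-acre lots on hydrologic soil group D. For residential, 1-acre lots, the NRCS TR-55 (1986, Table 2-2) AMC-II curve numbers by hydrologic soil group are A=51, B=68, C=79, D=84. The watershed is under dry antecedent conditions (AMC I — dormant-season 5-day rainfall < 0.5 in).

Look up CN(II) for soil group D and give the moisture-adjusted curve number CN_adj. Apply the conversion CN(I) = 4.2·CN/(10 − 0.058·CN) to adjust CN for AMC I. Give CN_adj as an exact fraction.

CN_adj = 44100/641 ≈ 68.799

NRCS table: residential, 1-acre lots, soil group D → CN(II) = 84
Dry (AMC I): CN(I) = 4.2·84/(10 − 0.058·84) = (1764/5)/(641/125) = 44100/641 ≈ 68.799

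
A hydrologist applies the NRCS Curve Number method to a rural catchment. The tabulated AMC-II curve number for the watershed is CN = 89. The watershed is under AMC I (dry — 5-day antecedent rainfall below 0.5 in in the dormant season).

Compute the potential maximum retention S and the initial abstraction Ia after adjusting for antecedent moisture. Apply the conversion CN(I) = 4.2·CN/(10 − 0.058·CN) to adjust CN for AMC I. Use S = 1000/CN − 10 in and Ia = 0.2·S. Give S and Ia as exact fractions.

S = 5500/1869 in ≈ 2.943 in; Ia = 1100/1869 in ≈ 0.589 in

Dry (AMC I): CN(I) = 4.2·89/(10 − 0.058·89) = (1869/5)/(2419/500) = 186900/2419 ≈ 77.263
Retention S: 1000/CN − 10 with CN=77.263 → S = 5500/1869 ≈ 2.943 in
Initial abstraction Ia = S/5 = (5500/1869)/5 = 1100/1869 ≈ 0.589 in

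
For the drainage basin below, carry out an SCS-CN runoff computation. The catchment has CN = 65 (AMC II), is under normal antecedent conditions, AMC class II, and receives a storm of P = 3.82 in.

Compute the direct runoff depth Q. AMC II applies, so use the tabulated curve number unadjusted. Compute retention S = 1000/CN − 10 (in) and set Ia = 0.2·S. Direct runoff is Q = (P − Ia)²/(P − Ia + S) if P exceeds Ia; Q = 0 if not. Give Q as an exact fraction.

CN(II) = 65; AMC II needs no correction.
S = 1000/65 − 10 = 70/13 in ≈ 5.385 in
Initial abstraction Ia = S/5 = (70/13)/5 = 14/13 ≈ 1.077 in
P − Ia = 3.820 − 1.077 = 1783/650 ≈ 2.743 in (> 0, runoff occurs)
Q: (1783/650)² ÷ (5283/650) = 3179089/3433950 in (≈ 0.926 in)

Q = 3179089/3433950 in ≈ 0.926 in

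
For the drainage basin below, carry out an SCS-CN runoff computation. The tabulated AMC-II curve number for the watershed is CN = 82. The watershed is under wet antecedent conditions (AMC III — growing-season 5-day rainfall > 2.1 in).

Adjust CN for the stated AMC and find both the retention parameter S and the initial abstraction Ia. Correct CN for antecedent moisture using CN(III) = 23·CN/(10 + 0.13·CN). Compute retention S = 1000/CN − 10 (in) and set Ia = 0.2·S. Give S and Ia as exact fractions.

CN(III) from CN(II)=82: (23·82)/(10 + 0.13·82) = 94300/1033 ≈ 91.288
Max retention: S = 1000/(94300/1033) − 10 = 900/943 in (≈ 0.954 in)
Initial abstraction Ia = S/5 = (900/943)/5 = 180/943 ≈ 0.191 in

S = 900/943 in ≈ 0.954 in; Ia = 180/943 in ≈ 0.191 in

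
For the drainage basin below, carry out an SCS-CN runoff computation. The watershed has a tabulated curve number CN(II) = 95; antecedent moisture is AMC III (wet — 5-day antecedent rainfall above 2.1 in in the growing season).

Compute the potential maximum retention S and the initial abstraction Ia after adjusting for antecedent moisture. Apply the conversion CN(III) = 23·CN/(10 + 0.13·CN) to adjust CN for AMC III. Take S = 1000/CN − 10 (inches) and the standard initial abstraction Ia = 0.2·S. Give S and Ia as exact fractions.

S = 100/437 in ≈ 0.229 in; Ia = 20/437 in ≈ 0.046 in

CN(III) from CN(II)=95: (23·95)/(10 + 0.13·95) = 43700/447 ≈ 97.763
Retention S: 1000/CN − 10 with CN=97.763 → S = 100/437 ≈ 0.229 in
Ia = 0.2S: 0.2·0.229 = 0.046 in (exactly 20/437)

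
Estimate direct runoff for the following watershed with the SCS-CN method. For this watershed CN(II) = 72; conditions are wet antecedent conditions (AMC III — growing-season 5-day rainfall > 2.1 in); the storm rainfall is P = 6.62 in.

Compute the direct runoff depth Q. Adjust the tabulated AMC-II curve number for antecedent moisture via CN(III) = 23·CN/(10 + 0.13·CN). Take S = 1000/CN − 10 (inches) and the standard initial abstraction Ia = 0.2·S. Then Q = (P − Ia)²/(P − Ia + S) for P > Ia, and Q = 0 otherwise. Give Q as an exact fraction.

Q = 4227210289/854050950 in ≈ 4.950 in

Wet (AMC III): CN(III) = 23·72/(10 + 0.13·72) = 1656/(484/25) = 10350/121 ≈ 85.537
Retention S: 1000/CN − 10 with CN=85.537 → S = 350/207 ≈ 1.691 in
Initial abstraction Ia = S/5 = (350/207)/5 = 70/207 ≈ 0.338 in
Excess rainfall: 6.620 − 0.338 = 6.282 in; P > Ia so Q > 0
Q: (65017/10350)² ÷ (82517/10350) = 4227210289/854050950 in (≈ 4.950 in)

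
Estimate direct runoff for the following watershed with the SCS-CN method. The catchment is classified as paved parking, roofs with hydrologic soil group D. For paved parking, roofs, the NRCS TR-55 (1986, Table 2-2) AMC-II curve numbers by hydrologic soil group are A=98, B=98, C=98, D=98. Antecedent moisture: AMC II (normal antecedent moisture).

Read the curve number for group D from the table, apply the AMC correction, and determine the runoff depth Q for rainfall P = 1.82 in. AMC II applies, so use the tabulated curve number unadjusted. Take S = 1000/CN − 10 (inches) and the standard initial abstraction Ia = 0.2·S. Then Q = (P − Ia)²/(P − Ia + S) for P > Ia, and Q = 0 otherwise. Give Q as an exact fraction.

NRCS table: paved parking, roofs, soil group D → CN(II) = 98
CN(II) = 98; AMC II needs no correction.
Max retention: S = 1000/98 − 10 = 10/49 in (≈ 0.204 in)
Ia = 0.2·(10/49) = 2/49 in ≈ 0.041 in
P − Ia = 1.820 − 0.041 = 4359/2450 ≈ 1.779 in (> 0, runoff occurs)
Runoff Q = (P−Ia)²/(P−Ia+S) = (1.779)²/(1.779+0.204) = 19000881/11904550 ≈ 1.596 in

Q = 19000881/11904550 in ≈ 1.596 in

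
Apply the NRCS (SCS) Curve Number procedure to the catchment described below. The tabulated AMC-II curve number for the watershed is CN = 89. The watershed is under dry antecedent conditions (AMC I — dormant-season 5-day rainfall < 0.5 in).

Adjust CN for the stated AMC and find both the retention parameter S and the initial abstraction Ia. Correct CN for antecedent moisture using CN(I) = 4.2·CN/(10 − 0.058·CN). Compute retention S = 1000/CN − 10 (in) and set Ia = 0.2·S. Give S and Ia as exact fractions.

CN(I) from CN(II)=89: (4.2·89)/(10 − 0.058·89) = 186900/2419 ≈ 77.263
Retention S: 1000/CN − 10 with CN=77.263 → S = 5500/1869 ≈ 2.943 in
Initial abstraction Ia = S/5 = (5500/1869)/5 = 1100/1869 ≈ 0.589 in

S = 5500/1869 in ≈ 2.943 in; Ia = 1100/1869 in ≈ 0.589 in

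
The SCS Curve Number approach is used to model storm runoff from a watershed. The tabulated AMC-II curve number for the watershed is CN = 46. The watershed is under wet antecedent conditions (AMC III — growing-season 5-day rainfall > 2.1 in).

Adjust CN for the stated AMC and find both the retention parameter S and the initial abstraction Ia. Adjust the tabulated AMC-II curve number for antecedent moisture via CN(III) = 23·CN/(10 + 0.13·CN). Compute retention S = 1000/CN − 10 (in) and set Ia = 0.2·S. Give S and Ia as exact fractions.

Wet (AMC III): CN(III) = 23·46/(10 + 0.13·46) = 1058/(799/50) = 52900/799 ≈ 66.208
Retention S: 1000/CN − 10 with CN=66.208 → S = 2700/529 ≈ 5.104 in
Ia = 0.2S: 0.2·5.104 = 1.021 in (exactly 540/529)

S = 2700/529 in ≈ 5.104 in; Ia = 540/529 in ≈ 1.021 in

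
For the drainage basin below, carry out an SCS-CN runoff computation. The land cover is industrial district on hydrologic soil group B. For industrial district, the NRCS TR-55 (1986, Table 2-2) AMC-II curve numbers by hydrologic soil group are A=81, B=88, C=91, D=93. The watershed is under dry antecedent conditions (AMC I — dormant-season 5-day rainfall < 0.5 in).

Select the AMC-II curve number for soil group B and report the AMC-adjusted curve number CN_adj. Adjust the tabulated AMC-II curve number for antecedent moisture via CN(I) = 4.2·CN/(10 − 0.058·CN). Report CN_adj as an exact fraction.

CN_adj = 3850/51 ≈ 75.490

NRCS table: industrial district, soil group B → CN(II) = 88
Dry (AMC I): CN(I) = 4.2·88/(10 − 0.058·88) = (1848/5)/(612/125) = 3850/51 ≈ 75.490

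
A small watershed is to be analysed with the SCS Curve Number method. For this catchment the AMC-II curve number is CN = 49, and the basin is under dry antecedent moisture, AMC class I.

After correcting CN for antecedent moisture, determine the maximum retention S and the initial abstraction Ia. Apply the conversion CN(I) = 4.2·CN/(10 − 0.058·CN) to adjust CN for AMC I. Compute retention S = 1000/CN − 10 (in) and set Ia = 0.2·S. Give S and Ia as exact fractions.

Adjust CN=49 to AMC I: 4.2·49/(10 − 0.058·49) → (1029/5) ÷ (3579/500) = 34300/1193 ≈ 28.751
Max retention: S = 1000/(34300/1193) − 10 = 8500/343 in (≈ 24.781 in)
Ia = 0.2·(8500/343) = 1700/343 in ≈ 4.956 in

S = 8500/343 in ≈ 24.781 in; Ia = 1700/343 in ≈ 4.956 in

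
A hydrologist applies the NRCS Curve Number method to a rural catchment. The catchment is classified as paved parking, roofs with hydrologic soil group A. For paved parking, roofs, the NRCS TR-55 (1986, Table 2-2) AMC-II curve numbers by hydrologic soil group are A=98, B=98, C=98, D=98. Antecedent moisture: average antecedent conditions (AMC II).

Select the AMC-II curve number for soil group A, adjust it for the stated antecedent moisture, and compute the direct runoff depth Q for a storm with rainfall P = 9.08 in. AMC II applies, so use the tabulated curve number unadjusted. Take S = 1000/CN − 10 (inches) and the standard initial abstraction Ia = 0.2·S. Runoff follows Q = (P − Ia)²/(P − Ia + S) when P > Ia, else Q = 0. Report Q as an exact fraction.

Q = 122611329/13870675 in ≈ 8.840 in

NRCS table: paved parking, roofs, soil group A → CN(II) = 98
AMC II — tabulated CN = 98 applies directly.
Max retention: S = 1000/98 − 10 = 10/49 in (≈ 0.204 in)
Ia = 0.2·(10/49) = 2/49 in ≈ 0.041 in
P − Ia = 9.080 − 0.041 = 11073/1225 ≈ 9.039 in (> 0, runoff occurs)
Q: (11073/1225)² ÷ (11323/1225) = 122611329/13870675 in (≈ 8.840 in)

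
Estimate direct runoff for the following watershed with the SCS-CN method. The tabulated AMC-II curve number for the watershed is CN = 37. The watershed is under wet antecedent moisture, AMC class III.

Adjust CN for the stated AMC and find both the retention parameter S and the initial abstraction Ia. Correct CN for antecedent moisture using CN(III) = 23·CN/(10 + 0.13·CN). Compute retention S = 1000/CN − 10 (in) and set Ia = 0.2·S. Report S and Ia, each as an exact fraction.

S = 6300/851 in ≈ 7.403 in; Ia = 1260/851 in ≈ 1.481 in

CN(III) from CN(II)=37: (23·37)/(10 + 0.13·37) = 85100/1481 ≈ 57.461
Max retention: S = 1000/(85100/1481) − 10 = 6300/851 in (≈ 7.403 in)
Ia = 0.2·(6300/851) = 1260/851 in ≈ 1.481 in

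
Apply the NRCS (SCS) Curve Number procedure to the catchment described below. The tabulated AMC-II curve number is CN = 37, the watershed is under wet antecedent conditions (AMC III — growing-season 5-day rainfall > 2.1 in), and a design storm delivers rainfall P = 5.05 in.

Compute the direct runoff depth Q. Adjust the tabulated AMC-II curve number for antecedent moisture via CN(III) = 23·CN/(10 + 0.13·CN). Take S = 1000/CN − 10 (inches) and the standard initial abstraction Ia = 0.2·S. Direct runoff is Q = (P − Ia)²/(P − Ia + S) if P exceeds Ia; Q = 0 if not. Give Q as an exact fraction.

Q = 3690684001/3178502020 in ≈ 1.161 in

Wet (AMC III): CN(III) = 23·37/(10 + 0.13·37) = 851/(1481/100) = 85100/1481 ≈ 57.461
Retention S: 1000/CN − 10 with CN=57.461 → S = 6300/851 ≈ 7.403 in
Ia = 0.2·(6300/851) = 1260/851 in ≈ 1.481 in
Excess rainfall: 5.050 − 1.481 = 3.569 in; P > Ia so Q > 0
Q: (60751/17020)² ÷ (186751/17020) = 3690684001/3178502020 in (≈ 1.161 in)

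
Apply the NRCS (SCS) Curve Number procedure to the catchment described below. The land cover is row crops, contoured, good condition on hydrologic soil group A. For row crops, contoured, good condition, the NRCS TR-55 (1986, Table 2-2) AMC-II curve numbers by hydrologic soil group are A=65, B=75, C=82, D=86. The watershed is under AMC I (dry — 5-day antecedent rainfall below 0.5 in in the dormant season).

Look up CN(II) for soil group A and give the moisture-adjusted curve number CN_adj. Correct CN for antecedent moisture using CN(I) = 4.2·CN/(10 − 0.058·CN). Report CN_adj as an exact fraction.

NRCS table: row crops, contoured, good condition, soil group A → CN(II) = 65
Dry (AMC I): CN(I) = 4.2·65/(10 − 0.058·65) = 273/(623/100) = 3900/89 ≈ 43.820

CN_adj = 3900/89 ≈ 43.820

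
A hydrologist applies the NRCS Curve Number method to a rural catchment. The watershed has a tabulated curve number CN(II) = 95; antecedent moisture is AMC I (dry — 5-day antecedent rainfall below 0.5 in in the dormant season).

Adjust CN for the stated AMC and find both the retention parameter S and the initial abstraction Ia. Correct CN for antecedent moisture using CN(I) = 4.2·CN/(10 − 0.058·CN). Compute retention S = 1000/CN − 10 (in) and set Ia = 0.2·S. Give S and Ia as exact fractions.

S = 500/399 in ≈ 1.253 in; Ia = 100/399 in ≈ 0.251 in

Dry (AMC I): CN(I) = 4.2·95/(10 − 0.058·95) = 399/(449/100) = 39900/449 ≈ 88.864
Retention S: 1000/CN − 10 with CN=88.864 → S = 500/399 ≈ 1.253 in
Ia = 0.2·(500/399) = 100/399 in ≈ 0.251 in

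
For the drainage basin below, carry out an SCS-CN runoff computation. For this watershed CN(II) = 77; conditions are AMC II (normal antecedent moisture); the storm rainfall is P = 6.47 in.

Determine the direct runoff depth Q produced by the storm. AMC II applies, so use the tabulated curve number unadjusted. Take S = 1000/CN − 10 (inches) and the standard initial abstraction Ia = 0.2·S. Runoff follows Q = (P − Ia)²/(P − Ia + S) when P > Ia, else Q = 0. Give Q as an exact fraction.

AMC II — tabulated CN = 77 applies directly.
Retention S: 1000/CN − 10 with CN=77.000 → S = 230/77 ≈ 2.987 in
Ia = 0.2S: 0.2·2.987 = 0.597 in (exactly 46/77)
P − Ia = 6.470 − 0.597 = 45219/7700 ≈ 5.873 in (> 0, runoff occurs)
Q = (45219/7700)²/((45219/7700) + 230/77) = (2044757961/59290000)/(68219/7700) = 2044757961/525286300 in ≈ 3.893 in

Q = 2044757961/525286300 in ≈ 3.893 in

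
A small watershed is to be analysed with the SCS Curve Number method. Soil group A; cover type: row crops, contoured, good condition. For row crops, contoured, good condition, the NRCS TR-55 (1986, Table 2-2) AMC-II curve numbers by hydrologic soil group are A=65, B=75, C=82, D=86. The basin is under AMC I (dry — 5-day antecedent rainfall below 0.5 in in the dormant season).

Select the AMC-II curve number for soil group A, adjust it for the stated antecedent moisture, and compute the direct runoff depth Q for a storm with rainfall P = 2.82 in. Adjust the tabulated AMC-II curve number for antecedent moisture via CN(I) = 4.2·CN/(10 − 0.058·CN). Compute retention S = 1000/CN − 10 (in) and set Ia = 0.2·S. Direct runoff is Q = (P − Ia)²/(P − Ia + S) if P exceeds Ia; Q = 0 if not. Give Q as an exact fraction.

NRCS table: row crops, contoured, good condition, soil group A → CN(II) = 65
Dry (AMC I): CN(I) = 4.2·65/(10 − 0.058·65) = 273/(623/100) = 3900/89 ≈ 43.820
S = 1000/(3900/89) − 10 = 500/39 in ≈ 12.821 in
Ia = 0.2·(500/39) = 100/39 in ≈ 2.564 in
Excess rainfall: 2.820 − 2.564 = 0.256 in; P > Ia so Q > 0
Q = (499/1950)²/((499/1950) + 500/39) = (249001/3802500)/(25499/1950) = 249001/49723050 in ≈ 0.005 in

Q = 249001/49723050 in ≈ 0.005 in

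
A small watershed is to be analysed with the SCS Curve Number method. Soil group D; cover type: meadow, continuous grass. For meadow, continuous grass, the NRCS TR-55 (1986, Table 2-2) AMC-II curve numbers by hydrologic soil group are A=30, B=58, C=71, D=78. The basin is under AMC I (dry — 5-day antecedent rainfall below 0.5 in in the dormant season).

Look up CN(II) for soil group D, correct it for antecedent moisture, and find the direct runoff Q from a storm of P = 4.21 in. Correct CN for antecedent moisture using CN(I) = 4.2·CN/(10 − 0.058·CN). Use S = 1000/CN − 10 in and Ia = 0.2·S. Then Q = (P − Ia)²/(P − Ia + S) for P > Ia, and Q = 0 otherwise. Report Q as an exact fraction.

Q = 55130570401/64275038100 in ≈ 0.858 in

NRCS table: meadow, continuous grass, soil group D → CN(II) = 78
Dry (AMC I): CN(I) = 4.2·78/(10 − 0.058·78) = (1638/5)/(1369/250) = 81900/1369 ≈ 59.825
S = 1000/(81900/1369) − 10 = 5500/819 in ≈ 6.716 in
Initial abstraction Ia = S/5 = (5500/819)/5 = 1100/819 ≈ 1.343 in
Excess rainfall: 4.210 − 1.343 = 2.867 in; P > Ia so Q > 0
Runoff Q = (P−Ia)²/(P−Ia+S) = (2.867)²/(2.867+6.716) = 55130570401/64275038100 ≈ 0.858 in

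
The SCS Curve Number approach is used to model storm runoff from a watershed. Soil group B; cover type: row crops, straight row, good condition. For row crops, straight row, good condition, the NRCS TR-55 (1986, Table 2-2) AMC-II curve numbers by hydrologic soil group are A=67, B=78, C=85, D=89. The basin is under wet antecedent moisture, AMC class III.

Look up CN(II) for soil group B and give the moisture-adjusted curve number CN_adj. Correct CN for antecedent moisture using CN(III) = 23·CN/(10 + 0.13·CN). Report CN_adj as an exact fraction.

CN_adj = 89700/1007 ≈ 89.076

NRCS table: row crops, straight row, good condition, soil group B → CN(II) = 78
Wet (AMC III): CN(III) = 23·78/(10 + 0.13·78) = 1794/(1007/50) = 89700/1007 ≈ 89.076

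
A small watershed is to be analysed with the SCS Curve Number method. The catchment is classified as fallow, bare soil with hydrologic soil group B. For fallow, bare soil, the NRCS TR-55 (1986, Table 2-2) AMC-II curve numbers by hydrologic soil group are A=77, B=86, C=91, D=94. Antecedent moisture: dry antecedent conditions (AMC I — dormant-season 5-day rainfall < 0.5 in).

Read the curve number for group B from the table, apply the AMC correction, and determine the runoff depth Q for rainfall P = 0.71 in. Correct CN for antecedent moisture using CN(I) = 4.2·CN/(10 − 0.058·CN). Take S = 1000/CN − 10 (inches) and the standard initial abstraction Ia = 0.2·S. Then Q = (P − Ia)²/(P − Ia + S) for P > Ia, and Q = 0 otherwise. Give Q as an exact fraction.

NRCS table: fallow, bare soil, soil group B → CN(II) = 86
Dry (AMC I): CN(I) = 4.2·86/(10 − 0.058·86) = (1806/5)/(1253/250) = 12900/179 ≈ 72.067
Max retention: S = 1000/(12900/179) − 10 = 500/129 in (≈ 3.876 in)
Ia = 0.2·(500/129) = 100/129 in ≈ 0.775 in
P = 0.710 ≤ Ia = 0.775 in: entire storm abstracted, Q = 0.

Q = 0 in ≈ 0.000 in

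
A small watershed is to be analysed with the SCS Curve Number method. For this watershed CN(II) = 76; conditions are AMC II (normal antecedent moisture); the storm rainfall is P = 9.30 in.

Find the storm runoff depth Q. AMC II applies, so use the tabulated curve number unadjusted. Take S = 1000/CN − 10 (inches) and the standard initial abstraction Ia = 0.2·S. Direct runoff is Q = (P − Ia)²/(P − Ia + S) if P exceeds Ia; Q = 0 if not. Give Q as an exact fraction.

Q = 904203/142310 in ≈ 6.354 in

CN(II) = 76; AMC II needs no correction.
Retention S: 1000/CN − 10 with CN=76.000 → S = 60/19 ≈ 3.158 in
Ia = 0.2S: 0.2·3.158 = 0.632 in (exactly 12/19)
Since P=9.300 > Ia=0.632: effective rainfall P−Ia = 1647/190 in
Q: (1647/190)² ÷ (2247/190) = 904203/142310 in (≈ 6.354 in)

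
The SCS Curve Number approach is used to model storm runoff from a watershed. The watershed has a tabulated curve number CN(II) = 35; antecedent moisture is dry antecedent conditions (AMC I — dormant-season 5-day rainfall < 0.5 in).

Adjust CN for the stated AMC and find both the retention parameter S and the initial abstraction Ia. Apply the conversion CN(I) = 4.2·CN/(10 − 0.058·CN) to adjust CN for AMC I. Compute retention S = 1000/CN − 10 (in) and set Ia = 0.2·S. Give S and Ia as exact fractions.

CN(I) from CN(II)=35: (4.2·35)/(10 − 0.058·35) = 14700/797 ≈ 18.444
S = 1000/(14700/797) − 10 = 6500/147 in ≈ 44.218 in
Initial abstraction Ia = S/5 = (6500/147)/5 = 1300/147 ≈ 8.844 in

S = 6500/147 in ≈ 44.218 in; Ia = 1300/147 in ≈ 8.844 in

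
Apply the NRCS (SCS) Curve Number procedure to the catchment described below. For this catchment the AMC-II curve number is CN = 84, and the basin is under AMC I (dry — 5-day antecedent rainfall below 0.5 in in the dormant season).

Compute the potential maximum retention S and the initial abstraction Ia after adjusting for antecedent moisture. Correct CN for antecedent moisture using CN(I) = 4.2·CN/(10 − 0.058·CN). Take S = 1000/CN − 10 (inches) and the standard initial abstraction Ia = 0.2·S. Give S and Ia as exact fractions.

S = 2000/441 in ≈ 4.535 in; Ia = 400/441 in ≈ 0.907 in

Adjust CN=84 to AMC I: 4.2·84/(10 − 0.058·84) → (1764/5) ÷ (641/125) = 44100/641 ≈ 68.799
S = 1000/(44100/641) − 10 = 2000/441 in ≈ 4.535 in
Ia = 0.2·(2000/441) = 400/441 in ≈ 0.907 in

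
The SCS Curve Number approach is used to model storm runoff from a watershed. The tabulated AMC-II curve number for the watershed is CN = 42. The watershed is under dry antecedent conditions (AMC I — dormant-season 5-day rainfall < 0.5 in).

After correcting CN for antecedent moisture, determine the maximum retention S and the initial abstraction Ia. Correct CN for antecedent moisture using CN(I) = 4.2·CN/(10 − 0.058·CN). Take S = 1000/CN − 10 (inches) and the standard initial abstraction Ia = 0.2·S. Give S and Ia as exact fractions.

S = 14500/441 in ≈ 32.880 in; Ia = 2900/441 in ≈ 6.576 in

CN(I) from CN(II)=42: (4.2·42)/(10 − 0.058·42) = 44100/1891 ≈ 23.321
S = 1000/(44100/1891) − 10 = 14500/441 in ≈ 32.880 in
Ia = 0.2·(14500/441) = 2900/441 in ≈ 6.576 in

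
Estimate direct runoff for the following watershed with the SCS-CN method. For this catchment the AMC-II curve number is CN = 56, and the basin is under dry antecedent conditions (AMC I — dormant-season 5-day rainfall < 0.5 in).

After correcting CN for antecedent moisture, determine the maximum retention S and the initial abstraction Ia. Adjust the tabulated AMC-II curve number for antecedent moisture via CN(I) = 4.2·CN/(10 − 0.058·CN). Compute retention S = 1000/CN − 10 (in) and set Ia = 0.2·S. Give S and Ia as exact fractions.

S = 2750/147 in ≈ 18.707 in; Ia = 550/147 in ≈ 3.741 in

Dry (AMC I): CN(I) = 4.2·56/(10 − 0.058·56) = (1176/5)/(844/125) = 7350/211 ≈ 34.834
S = 1000/(7350/211) − 10 = 2750/147 in ≈ 18.707 in
Ia = 0.2·(2750/147) = 550/147 in ≈ 3.741 in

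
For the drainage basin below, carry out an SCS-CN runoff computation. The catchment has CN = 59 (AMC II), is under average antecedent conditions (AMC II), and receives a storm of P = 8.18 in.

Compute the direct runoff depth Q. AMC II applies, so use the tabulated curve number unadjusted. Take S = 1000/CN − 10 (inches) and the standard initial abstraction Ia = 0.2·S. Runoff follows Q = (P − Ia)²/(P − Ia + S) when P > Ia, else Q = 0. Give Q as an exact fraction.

AMC II — tabulated CN = 59 applies directly.
Max retention: S = 1000/59 − 10 = 410/59 in (≈ 6.949 in)
Initial abstraction Ia = S/5 = (410/59)/5 = 82/59 ≈ 1.390 in
Since P=8.180 > Ia=1.390: effective rainfall P−Ia = 20031/2950 in
Q: (20031/2950)² ÷ (40531/2950) = 401240961/119566450 in (≈ 3.356 in)

Q = 401240961/119566450 in ≈ 3.356 in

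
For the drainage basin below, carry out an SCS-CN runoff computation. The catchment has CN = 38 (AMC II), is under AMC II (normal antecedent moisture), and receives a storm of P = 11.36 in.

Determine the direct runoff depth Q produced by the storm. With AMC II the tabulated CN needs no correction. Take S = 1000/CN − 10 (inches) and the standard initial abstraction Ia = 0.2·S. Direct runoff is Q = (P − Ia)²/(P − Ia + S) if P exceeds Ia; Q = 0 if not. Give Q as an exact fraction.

CN(II) = 38; AMC II needs no correction.
S = 1000/38 − 10 = 310/19 in ≈ 16.316 in
Initial abstraction Ia = S/5 = (310/19)/5 = 62/19 ≈ 3.263 in
Since P=11.360 > Ia=3.263: effective rainfall P−Ia = 3846/475 in
Q: (3846/475)² ÷ (11596/475) = 3697929/1377025 in (≈ 2.685 in)

Q = 3697929/1377025 in ≈ 2.685 in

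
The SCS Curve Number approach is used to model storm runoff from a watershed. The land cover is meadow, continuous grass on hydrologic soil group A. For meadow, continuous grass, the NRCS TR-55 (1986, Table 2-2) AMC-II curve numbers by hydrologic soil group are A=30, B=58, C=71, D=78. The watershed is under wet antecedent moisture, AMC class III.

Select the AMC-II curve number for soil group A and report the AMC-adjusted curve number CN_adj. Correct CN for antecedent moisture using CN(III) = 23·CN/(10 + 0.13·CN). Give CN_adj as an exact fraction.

CN_adj = 6900/139 ≈ 49.640

NRCS table: meadow, continuous grass, soil group A → CN(II) = 30
CN(III) from CN(II)=30: (23·30)/(10 + 0.13·30) = 6900/139 ≈ 49.640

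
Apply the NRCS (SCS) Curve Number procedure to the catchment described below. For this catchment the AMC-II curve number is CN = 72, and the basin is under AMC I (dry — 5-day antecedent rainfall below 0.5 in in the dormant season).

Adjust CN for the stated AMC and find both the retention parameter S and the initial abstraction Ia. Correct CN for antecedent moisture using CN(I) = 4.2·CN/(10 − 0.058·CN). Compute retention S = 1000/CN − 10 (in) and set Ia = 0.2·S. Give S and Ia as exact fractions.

Adjust CN=72 to AMC I: 4.2·72/(10 − 0.058·72) → (1512/5) ÷ (728/125) = 675/13 ≈ 51.923
S = 1000/(675/13) − 10 = 250/27 in ≈ 9.259 in
Initial abstraction Ia = S/5 = (250/27)/5 = 50/27 ≈ 1.852 in

S = 250/27 in ≈ 9.259 in; Ia = 50/27 in ≈ 1.852 in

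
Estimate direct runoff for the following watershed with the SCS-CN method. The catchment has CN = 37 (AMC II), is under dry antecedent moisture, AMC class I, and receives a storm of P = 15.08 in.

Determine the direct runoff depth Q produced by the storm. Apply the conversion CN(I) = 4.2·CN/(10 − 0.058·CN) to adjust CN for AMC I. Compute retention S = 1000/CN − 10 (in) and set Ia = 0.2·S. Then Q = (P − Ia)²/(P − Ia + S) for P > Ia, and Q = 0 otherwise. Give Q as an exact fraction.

CN(I) from CN(II)=37: (4.2·37)/(10 − 0.058·37) = 3700/187 ≈ 19.786
Retention S: 1000/CN − 10 with CN=19.786 → S = 1500/37 ≈ 40.541 in
Ia = 0.2·(1500/37) = 300/37 in ≈ 8.108 in
Since P=15.080 > Ia=8.108: effective rainfall P−Ia = 6449/925 in
Q = (6449/925)²/((6449/925) + 1500/37) = (41589601/855625)/(43949/925) = 41589601/40652825 in ≈ 1.023 in

Q = 41589601/40652825 in ≈ 1.023 in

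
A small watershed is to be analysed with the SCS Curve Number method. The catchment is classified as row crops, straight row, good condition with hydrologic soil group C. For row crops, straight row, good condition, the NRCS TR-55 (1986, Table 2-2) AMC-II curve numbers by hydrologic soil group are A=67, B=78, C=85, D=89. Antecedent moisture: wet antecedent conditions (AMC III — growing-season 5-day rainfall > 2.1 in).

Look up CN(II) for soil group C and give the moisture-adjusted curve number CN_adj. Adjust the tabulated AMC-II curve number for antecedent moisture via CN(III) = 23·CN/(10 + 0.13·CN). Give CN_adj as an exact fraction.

NRCS table: row crops, straight row, good condition, soil group C → CN(II) = 85
CN(III) from CN(II)=85: (23·85)/(10 + 0.13·85) = 39100/421 ≈ 92.874

CN_adj = 39100/421 ≈ 92.874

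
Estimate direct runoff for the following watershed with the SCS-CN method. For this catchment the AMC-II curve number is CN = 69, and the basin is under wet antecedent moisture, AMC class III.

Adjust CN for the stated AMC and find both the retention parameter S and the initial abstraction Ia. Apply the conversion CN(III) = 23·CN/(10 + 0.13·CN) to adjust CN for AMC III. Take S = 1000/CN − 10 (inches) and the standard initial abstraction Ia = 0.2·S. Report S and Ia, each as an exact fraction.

S = 3100/1587 in ≈ 1.953 in; Ia = 620/1587 in ≈ 0.391 in

Wet (AMC III): CN(III) = 23·69/(10 + 0.13·69) = 1587/(1897/100) = 158700/1897 ≈ 83.658
Retention S: 1000/CN − 10 with CN=83.658 → S = 3100/1587 ≈ 1.953 in
Ia = 0.2·(3100/1587) = 620/1587 in ≈ 0.391 in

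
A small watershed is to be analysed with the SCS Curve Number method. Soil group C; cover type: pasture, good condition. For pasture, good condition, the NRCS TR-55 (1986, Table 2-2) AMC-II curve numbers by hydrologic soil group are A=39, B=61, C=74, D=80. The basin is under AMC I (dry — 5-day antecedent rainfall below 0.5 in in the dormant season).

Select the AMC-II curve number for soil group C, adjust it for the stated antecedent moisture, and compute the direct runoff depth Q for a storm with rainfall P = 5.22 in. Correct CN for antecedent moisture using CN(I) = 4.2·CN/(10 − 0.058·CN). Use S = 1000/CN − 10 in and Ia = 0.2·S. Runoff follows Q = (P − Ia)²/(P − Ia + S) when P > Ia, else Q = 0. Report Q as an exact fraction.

NRCS table: pasture, good condition, soil group C → CN(II) = 74
Dry (AMC I): CN(I) = 4.2·74/(10 − 0.058·74) = (1554/5)/(1427/250) = 77700/1427 ≈ 54.450
Retention S: 1000/CN − 10 with CN=54.450 → S = 6500/777 ≈ 8.366 in
Initial abstraction Ia = S/5 = (6500/777)/5 = 1300/777 ≈ 1.673 in
Excess rainfall: 5.220 − 1.673 = 3.547 in; P > Ia so Q > 0
Runoff Q = (P−Ia)²/(P−Ia+S) = (3.547)²/(3.547+8.366) = 18988013209/17979663450 ≈ 1.056 in

Q = 18988013209/17979663450 in ≈ 1.056 in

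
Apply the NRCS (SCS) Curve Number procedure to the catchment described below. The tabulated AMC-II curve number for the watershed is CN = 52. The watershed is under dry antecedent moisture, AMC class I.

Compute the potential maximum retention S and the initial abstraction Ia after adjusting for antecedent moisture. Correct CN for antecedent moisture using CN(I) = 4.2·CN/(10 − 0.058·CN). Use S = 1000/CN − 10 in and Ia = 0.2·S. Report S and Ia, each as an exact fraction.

S = 2000/91 in ≈ 21.978 in; Ia = 400/91 in ≈ 4.396 in

Adjust CN=52 to AMC I: 4.2·52/(10 − 0.058·52) → (1092/5) ÷ (873/125) = 9100/291 ≈ 31.271
S = 1000/(9100/291) − 10 = 2000/91 in ≈ 21.978 in
Ia = 0.2·(2000/91) = 400/91 in ≈ 4.396 in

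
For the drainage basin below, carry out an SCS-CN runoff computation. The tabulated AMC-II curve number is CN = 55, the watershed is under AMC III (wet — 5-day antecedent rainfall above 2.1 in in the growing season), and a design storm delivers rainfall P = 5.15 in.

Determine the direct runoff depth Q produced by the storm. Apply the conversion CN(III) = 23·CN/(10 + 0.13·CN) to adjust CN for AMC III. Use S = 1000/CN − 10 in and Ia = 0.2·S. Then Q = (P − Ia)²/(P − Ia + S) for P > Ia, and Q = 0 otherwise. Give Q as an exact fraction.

CN(III) from CN(II)=55: (23·55)/(10 + 0.13·55) = 25300/343 ≈ 73.761
Retention S: 1000/CN − 10 with CN=73.761 → S = 900/253 ≈ 3.557 in
Initial abstraction Ia = S/5 = (900/253)/5 = 180/253 ≈ 0.711 in
Excess rainfall: 5.150 − 0.711 = 4.439 in; P > Ia so Q > 0
Runoff Q = (P−Ia)²/(P−Ia+S) = (4.439)²/(4.439+3.557) = 504406681/204722540 ≈ 2.464 in

Q = 504406681/204722540 in ≈ 2.464 in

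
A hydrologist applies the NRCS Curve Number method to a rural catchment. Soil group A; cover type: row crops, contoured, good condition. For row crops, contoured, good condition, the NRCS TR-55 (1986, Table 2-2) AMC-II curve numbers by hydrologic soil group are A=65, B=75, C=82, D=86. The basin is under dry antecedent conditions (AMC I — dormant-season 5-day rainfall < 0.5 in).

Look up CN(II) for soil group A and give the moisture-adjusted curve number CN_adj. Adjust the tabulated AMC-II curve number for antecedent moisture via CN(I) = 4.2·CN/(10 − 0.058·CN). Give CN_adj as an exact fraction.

CN_adj = 3900/89 ≈ 43.820

NRCS table: row crops, contoured, good condition, soil group A → CN(II) = 65
CN(I) from CN(II)=65: (4.2·65)/(10 − 0.058·65) = 3900/89 ≈ 43.820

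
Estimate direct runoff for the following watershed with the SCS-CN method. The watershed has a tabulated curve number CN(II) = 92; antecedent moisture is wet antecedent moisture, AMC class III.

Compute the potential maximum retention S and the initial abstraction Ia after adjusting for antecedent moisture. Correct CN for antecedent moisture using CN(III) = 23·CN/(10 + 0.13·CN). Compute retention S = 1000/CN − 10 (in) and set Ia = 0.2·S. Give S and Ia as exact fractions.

S = 200/529 in ≈ 0.378 in; Ia = 40/529 in ≈ 0.076 in

Adjust CN=92 to AMC III: 23·92/(10 + 0.13·92) → 2116 ÷ (549/25) = 52900/549 ≈ 96.357
Max retention: S = 1000/(52900/549) − 10 = 200/529 in (≈ 0.378 in)
Ia = 0.2·(200/529) = 40/529 in ≈ 0.076 in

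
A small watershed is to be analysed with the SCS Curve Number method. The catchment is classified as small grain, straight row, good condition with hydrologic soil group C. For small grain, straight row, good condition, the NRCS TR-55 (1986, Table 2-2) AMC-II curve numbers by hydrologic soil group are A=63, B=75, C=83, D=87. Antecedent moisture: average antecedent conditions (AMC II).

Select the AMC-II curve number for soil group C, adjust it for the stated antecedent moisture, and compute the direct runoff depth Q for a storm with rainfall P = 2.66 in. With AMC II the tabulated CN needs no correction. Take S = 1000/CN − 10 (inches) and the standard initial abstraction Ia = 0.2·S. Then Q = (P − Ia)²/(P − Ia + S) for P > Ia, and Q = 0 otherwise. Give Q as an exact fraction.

Q = 87216921/74031850 in ≈ 1.178 in

NRCS table: small grain, straight row, good condition, soil group C → CN(II) = 83
Average conditions: CN = 83 (no AMC adjustment).
Retention S: 1000/CN − 10 with CN=83.000 → S = 170/83 ≈ 2.048 in
Ia = 0.2S: 0.2·2.048 = 0.410 in (exactly 34/83)
Excess rainfall: 2.660 − 0.410 = 2.250 in; P > Ia so Q > 0
Q: (9339/4150)² ÷ (17839/4150) = 87216921/74031850 in (≈ 1.178 in)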